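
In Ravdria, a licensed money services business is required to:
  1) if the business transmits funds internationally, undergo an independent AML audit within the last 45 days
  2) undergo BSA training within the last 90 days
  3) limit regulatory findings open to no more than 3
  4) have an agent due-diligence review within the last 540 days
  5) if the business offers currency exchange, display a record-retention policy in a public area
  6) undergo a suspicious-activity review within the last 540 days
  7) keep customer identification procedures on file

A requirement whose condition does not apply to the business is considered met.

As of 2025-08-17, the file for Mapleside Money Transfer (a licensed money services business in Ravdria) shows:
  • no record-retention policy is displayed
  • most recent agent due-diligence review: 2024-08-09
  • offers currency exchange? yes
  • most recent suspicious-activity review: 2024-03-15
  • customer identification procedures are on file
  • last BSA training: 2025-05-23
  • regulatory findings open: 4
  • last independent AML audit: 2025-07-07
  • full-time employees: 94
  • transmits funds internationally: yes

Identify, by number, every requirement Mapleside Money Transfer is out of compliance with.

3, 5

1. condition 'transmits funds internationally' holds; independent AML audit 41 days ago vs limit 45 → met
2. BSA training 86 days ago vs limit 90 → met
3. regulatory findings open 4 > 3 → not met
4. agent due-diligence review 373 days ago vs limit 540 → met
5. condition 'offers currency exchange' holds; record-retention policy absent → not met
6. suspicious-activity review 520 days ago vs limit 540 → met
7. customer identification procedures present → met
Not met: 3, 5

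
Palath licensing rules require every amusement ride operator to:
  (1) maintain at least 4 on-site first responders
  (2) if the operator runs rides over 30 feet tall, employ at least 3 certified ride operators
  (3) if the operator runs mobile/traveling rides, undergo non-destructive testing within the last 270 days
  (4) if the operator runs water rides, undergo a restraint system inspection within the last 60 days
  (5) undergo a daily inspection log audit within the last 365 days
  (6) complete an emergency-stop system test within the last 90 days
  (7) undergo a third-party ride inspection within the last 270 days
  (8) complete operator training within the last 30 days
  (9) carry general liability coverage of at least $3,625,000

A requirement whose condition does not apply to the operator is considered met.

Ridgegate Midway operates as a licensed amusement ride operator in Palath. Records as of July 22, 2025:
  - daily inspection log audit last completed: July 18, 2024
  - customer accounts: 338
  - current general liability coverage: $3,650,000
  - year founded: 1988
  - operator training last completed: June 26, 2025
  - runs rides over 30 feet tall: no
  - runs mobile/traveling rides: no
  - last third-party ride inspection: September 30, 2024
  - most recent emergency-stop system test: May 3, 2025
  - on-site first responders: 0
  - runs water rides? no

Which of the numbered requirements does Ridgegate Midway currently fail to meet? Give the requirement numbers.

1. on-site first responders 0 < 4 → not met
2. condition 'runs rides over 30 feet tall' does not hold → requirement n/a → met
3. condition 'runs mobile/traveling rides' does not hold → requirement n/a → met
4. condition 'runs water rides' does not hold → requirement n/a → met
5. daily inspection log audit 369 days ago vs limit 365 → not met
6. emergency-stop system test 80 days ago vs limit 90 → met
7. third-party ride inspection 295 days ago vs limit 270 → not met
8. operator training 26 days ago vs limit 30 → met
9. general liability coverage $3,650,000 ≥ $3,625,000 → met
Not met: 1, 5, 7

1, 5, 7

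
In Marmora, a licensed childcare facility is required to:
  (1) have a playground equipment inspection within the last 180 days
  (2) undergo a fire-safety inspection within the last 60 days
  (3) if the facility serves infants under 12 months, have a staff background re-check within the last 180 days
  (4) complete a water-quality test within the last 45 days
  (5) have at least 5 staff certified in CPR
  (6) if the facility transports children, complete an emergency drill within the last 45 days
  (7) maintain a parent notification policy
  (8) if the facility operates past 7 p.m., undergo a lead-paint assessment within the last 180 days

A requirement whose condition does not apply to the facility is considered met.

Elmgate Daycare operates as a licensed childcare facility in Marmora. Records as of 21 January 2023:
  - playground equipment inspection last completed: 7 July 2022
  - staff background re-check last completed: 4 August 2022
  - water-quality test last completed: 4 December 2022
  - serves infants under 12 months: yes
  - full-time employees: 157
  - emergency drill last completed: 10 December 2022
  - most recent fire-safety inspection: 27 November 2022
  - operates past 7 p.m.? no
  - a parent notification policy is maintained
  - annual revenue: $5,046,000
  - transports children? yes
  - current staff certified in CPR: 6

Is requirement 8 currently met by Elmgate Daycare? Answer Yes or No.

8. condition 'operates past 7 p.m.' does not hold → requirement n/a → met

Yes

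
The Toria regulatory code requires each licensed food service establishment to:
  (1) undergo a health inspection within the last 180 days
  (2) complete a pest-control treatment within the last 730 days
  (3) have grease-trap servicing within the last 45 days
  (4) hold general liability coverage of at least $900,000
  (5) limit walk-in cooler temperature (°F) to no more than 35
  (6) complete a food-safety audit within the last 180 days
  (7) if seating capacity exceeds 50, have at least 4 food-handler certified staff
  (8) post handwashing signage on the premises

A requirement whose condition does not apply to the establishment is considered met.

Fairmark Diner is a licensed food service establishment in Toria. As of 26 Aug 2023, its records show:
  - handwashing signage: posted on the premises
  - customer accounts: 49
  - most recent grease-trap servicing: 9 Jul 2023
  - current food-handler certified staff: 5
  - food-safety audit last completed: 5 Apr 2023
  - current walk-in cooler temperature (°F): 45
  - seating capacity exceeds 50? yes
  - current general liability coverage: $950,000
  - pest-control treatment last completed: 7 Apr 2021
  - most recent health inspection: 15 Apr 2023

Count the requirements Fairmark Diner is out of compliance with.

3

1. health inspection 133 days ago vs limit 180 → met
2. pest-control treatment 871 days ago vs limit 730 → not met
3. grease-trap servicing 48 days ago vs limit 45 → not met
4. general liability coverage $950,000 ≥ $900,000 → met
5. walk-in cooler temperature (°F) 45 > 35 → not met
6. food-safety audit 143 days ago vs limit 180 → met
7. condition 'seating capacity exceeds 50' holds; food-handler certified staff 5 ≥ 4 → met
8. handwashing signage present → met
Not met: 3 of 8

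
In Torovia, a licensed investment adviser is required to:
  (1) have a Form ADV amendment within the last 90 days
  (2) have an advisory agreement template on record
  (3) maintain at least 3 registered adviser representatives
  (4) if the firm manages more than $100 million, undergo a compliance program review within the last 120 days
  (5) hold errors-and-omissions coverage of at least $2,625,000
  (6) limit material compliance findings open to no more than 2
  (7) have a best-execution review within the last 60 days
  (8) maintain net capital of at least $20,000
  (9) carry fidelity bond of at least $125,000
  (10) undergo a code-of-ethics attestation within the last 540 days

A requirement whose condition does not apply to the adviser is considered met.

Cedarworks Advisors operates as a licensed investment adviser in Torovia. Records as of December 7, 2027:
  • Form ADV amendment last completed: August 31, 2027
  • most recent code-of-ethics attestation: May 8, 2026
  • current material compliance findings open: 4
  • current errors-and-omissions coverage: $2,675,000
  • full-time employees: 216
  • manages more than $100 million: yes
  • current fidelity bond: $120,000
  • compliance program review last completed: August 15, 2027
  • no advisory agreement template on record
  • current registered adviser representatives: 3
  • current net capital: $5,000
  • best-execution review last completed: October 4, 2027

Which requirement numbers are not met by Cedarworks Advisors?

1, 2, 6, 7, 8, 9, 10

1. Form ADV amendment 98 days ago vs limit 90 → not met
2. advisory agreement template absent → not met
3. registered adviser representatives 3 ≥ 3 → met
4. condition 'manages more than $100 million' holds; compliance program review 114 days ago vs limit 120 → met
5. errors-and-omissions coverage $2,675,000 ≥ $2,625,000 → met
6. material compliance findings open 4 > 2 → not met
7. best-execution review 64 days ago vs limit 60 → not met
8. net capital $5,000 < $20,000 → not met
9. fidelity bond $120,000 < $125,000 → not met
10. code-of-ethics attestation 578 days ago vs limit 540 → not met
Not met: 1, 2, 6, 7, 8, 9, 10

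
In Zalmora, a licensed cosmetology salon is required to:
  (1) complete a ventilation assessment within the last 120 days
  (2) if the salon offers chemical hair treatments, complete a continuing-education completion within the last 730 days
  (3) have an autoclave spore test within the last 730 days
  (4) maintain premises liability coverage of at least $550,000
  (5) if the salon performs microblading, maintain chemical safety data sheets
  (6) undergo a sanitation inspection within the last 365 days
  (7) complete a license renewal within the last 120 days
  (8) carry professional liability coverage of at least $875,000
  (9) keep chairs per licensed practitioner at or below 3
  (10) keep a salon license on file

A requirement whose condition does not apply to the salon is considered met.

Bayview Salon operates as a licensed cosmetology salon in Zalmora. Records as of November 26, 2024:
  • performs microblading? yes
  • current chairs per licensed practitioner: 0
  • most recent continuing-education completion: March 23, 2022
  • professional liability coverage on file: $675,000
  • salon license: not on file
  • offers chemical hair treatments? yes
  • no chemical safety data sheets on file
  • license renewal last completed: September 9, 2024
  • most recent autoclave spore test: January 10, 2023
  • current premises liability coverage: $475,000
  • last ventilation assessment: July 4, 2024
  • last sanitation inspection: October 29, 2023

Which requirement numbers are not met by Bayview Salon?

1. ventilation assessment 145 days ago vs limit 120 → not met
2. condition 'offers chemical hair treatments' holds; continuing-education completion 979 days ago vs limit 730 → not met
3. autoclave spore test 686 days ago vs limit 730 → met
4. premises liability coverage $475,000 < $550,000 → not met
5. condition 'performs microblading' holds; chemical safety data sheets absent → not met
6. sanitation inspection 394 days ago vs limit 365 → not met
7. license renewal 78 days ago vs limit 120 → met
8. professional liability coverage $675,000 < $875,000 → not met
9. chairs per licensed practitioner 0 ≤ 3 → met
10. salon license absent → not met
Not met: 1, 2, 4, 5, 6, 8, 10

1, 2, 4, 5, 6, 8, 10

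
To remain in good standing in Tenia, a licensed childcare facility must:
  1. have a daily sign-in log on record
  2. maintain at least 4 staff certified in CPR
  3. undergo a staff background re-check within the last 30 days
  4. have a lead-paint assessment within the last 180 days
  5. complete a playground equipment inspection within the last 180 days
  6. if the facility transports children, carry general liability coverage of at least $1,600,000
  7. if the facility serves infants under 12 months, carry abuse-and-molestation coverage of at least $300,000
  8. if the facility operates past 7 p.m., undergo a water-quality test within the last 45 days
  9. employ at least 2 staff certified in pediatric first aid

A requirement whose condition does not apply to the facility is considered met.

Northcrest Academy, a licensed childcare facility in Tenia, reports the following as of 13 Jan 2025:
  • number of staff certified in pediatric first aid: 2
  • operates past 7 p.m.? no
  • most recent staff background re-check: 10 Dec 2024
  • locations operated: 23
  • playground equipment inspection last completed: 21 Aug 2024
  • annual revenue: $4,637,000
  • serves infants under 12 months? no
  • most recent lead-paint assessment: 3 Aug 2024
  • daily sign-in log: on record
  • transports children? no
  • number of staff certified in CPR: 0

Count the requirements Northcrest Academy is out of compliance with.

2

1. daily sign-in log present → met
2. staff certified in CPR 0 < 4 → not met
3. staff background re-check 34 days ago vs limit 30 → not met
4. lead-paint assessment 163 days ago vs limit 180 → met
5. playground equipment inspection 145 days ago vs limit 180 → met
6. condition 'transports children' does not hold → requirement n/a → met
7. condition 'serves infants under 12 months' does not hold → requirement n/a → met
8. condition 'operates past 7 p.m.' does not hold → requirement n/a → met
9. staff certified in pediatric first aid 2 ≥ 2 → met
Not met: 2 of 9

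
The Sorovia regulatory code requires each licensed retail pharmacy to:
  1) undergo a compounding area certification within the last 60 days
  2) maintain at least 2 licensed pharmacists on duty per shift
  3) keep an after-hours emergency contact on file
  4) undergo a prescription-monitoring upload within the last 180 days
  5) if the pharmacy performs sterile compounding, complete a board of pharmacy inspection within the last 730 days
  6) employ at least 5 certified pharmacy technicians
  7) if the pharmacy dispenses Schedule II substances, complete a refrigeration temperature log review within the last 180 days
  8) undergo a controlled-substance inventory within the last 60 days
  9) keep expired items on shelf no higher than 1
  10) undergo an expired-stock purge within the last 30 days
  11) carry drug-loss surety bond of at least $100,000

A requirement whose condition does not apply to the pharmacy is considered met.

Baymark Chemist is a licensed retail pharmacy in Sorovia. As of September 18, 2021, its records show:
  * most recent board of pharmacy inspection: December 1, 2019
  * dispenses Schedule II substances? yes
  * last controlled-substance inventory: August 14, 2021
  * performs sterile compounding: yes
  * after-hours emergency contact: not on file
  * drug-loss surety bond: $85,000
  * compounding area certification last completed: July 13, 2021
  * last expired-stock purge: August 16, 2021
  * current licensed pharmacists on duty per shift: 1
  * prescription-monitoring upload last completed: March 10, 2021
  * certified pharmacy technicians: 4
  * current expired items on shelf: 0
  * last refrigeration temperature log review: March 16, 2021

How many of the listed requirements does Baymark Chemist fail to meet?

8

1. compounding area certification 67 days ago vs limit 60 → not met
2. licensed pharmacists on duty per shift 1 < 2 → not met
3. after-hours emergency contact absent → not met
4. prescription-monitoring upload 192 days ago vs limit 180 → not met
5. condition 'performs sterile compounding' holds; board of pharmacy inspection 657 days ago vs limit 730 → met
6. certified pharmacy technicians 4 < 5 → not met
7. condition 'dispenses Schedule II substances' holds; refrigeration temperature log review 186 days ago vs limit 180 → not met
8. controlled-substance inventory 35 days ago vs limit 60 → met
9. expired items on shelf 0 ≤ 1 → met
10. expired-stock purge 33 days ago vs limit 30 → not met
11. drug-loss surety bond $85,000 < $100,000 → not met
Not met: 8 of 11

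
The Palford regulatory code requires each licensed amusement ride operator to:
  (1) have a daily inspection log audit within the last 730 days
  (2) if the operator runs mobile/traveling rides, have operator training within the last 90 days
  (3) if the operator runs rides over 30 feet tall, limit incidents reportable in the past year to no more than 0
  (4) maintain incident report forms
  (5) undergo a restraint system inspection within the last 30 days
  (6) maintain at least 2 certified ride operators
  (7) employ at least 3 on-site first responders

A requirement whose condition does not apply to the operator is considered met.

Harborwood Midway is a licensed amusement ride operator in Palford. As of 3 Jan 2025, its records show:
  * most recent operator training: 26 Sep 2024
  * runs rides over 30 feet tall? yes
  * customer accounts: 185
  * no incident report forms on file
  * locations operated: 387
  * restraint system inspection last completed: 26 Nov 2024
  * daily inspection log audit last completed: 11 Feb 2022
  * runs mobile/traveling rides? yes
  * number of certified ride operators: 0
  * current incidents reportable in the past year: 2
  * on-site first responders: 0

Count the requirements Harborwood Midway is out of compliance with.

1. daily inspection log audit 1057 days ago vs limit 730 → not met
2. condition 'runs mobile/traveling rides' holds; operator training 99 days ago vs limit 90 → not met
3. condition 'runs rides over 30 feet tall' holds; incidents reportable in the past year 2 > 0 → not met
4. incident report forms absent → not met
5. restraint system inspection 38 days ago vs limit 30 → not met
6. certified ride operators 0 < 2 → not met
7. on-site first responders 0 < 3 → not met
Not met: 7 of 7

7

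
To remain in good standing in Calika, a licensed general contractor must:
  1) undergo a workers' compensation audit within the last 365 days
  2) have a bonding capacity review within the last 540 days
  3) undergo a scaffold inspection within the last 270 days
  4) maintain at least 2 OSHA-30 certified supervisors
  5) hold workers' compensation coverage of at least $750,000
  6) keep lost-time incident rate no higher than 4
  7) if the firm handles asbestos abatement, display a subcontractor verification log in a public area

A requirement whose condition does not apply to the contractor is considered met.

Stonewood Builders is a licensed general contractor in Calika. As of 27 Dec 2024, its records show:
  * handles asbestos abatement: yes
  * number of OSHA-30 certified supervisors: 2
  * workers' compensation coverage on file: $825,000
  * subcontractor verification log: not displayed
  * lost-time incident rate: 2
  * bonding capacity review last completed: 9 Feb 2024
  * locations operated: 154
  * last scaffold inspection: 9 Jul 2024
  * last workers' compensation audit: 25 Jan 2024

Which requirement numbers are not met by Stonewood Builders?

1. workers' compensation audit 337 days ago vs limit 365 → met
2. bonding capacity review 322 days ago vs limit 540 → met
3. scaffold inspection 171 days ago vs limit 270 → met
4. OSHA-30 certified supervisors 2 ≥ 2 → met
5. workers' compensation coverage $825,000 ≥ $750,000 → met
6. lost-time incident rate 2 ≤ 4 → met
7. condition 'handles asbestos abatement' holds; subcontractor verification log absent → not met
Not met: 7

7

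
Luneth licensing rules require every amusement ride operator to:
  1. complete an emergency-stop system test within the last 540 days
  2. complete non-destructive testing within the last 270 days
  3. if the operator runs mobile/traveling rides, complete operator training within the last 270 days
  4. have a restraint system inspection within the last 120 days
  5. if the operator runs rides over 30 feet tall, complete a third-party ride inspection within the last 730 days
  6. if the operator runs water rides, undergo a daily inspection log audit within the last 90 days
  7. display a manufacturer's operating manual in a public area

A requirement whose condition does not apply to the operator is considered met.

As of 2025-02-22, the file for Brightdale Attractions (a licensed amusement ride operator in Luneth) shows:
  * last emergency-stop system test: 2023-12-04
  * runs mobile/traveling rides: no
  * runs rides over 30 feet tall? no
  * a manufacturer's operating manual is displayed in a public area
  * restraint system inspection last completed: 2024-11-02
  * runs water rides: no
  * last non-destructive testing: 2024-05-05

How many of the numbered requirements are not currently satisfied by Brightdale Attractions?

1

1. emergency-stop system test 446 days ago vs limit 540 → met
2. non-destructive testing 293 days ago vs limit 270 → not met
3. condition 'runs mobile/traveling rides' does not hold → requirement n/a → met
4. restraint system inspection 112 days ago vs limit 120 → met
5. condition 'runs rides over 30 feet tall' does not hold → requirement n/a → met
6. condition 'runs water rides' does not hold → requirement n/a → met
7. manufacturer's operating manual present → met
Not met: 1 of 7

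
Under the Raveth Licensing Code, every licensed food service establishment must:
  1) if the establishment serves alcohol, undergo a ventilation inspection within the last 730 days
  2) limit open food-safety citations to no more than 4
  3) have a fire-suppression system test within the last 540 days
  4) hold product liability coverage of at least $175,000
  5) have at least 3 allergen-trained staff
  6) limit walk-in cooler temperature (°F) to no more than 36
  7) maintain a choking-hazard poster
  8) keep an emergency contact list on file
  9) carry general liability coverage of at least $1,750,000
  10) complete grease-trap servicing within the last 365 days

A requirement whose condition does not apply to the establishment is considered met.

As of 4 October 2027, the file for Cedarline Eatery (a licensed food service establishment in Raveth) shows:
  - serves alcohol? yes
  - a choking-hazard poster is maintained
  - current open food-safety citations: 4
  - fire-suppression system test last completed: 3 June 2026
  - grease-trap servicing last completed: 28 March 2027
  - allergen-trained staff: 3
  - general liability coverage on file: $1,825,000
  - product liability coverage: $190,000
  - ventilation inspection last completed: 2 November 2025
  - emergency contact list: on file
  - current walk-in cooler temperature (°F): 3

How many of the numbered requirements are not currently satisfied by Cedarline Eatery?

0

1. condition 'serves alcohol' holds; ventilation inspection 701 days ago vs limit 730 → met
2. open food-safety citations 4 ≤ 4 → met
3. fire-suppression system test 488 days ago vs limit 540 → met
4. product liability coverage $190,000 ≥ $175,000 → met
5. allergen-trained staff 3 ≥ 3 → met
6. walk-in cooler temperature (°F) 3 ≤ 36 → met
7. choking-hazard poster present → met
8. emergency contact list present → met
9. general liability coverage $1,825,000 ≥ $1,750,000 → met
10. grease-trap servicing 190 days ago vs limit 365 → met
Not met: 0 of 10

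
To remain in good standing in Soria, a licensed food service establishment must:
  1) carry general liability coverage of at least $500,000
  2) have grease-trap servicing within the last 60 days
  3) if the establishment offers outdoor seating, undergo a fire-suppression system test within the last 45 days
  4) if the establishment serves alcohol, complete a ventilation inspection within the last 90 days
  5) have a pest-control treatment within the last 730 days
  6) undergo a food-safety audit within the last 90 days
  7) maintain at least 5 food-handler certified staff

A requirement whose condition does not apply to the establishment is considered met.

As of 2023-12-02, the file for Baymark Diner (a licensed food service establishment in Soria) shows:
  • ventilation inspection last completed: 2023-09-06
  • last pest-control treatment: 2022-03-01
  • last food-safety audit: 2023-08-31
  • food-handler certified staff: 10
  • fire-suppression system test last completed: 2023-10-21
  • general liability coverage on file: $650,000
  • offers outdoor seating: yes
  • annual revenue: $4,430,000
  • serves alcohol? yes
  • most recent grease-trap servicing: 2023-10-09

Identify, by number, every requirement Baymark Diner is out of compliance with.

1. general liability coverage $650,000 ≥ $500,000 → met
2. grease-trap servicing 54 days ago vs limit 60 → met
3. condition 'offers outdoor seating' holds; fire-suppression system test 42 days ago vs limit 45 → met
4. condition 'serves alcohol' holds; ventilation inspection 87 days ago vs limit 90 → met
5. pest-control treatment 641 days ago vs limit 730 → met
6. food-safety audit 93 days ago vs limit 90 → not met
7. food-handler certified staff 10 ≥ 5 → met
Not met: 6

6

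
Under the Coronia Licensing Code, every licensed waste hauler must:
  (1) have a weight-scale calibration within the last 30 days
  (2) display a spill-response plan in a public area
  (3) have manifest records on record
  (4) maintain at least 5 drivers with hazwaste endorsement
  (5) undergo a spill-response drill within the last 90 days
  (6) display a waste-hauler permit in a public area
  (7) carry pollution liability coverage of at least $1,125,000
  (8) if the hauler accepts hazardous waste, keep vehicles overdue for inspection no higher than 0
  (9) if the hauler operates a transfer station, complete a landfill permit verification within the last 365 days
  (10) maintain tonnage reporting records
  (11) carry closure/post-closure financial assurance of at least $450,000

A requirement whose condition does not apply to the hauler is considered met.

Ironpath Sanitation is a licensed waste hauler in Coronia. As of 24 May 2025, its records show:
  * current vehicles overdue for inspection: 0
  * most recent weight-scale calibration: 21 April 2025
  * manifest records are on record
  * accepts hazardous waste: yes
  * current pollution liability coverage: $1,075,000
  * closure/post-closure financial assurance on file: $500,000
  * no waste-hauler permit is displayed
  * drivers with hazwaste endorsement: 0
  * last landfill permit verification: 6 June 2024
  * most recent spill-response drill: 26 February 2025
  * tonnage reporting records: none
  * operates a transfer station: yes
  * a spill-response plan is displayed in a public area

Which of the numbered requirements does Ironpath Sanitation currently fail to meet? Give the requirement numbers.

1. weight-scale calibration 33 days ago vs limit 30 → not met
2. spill-response plan present → met
3. manifest records present → met
4. drivers with hazwaste endorsement 0 < 5 → not met
5. spill-response drill 87 days ago vs limit 90 → met
6. waste-hauler permit absent → not met
7. pollution liability coverage $1,075,000 < $1,125,000 → not met
8. condition 'accepts hazardous waste' holds; vehicles overdue for inspection 0 ≤ 0 → met
9. condition 'operates a transfer station' holds; landfill permit verification 352 days ago vs limit 365 → met
10. tonnage reporting records absent → not met
11. closure/post-closure financial assurance $500,000 ≥ $450,000 → met
Not met: 1, 4, 6, 7, 10

1, 4, 6, 7, 10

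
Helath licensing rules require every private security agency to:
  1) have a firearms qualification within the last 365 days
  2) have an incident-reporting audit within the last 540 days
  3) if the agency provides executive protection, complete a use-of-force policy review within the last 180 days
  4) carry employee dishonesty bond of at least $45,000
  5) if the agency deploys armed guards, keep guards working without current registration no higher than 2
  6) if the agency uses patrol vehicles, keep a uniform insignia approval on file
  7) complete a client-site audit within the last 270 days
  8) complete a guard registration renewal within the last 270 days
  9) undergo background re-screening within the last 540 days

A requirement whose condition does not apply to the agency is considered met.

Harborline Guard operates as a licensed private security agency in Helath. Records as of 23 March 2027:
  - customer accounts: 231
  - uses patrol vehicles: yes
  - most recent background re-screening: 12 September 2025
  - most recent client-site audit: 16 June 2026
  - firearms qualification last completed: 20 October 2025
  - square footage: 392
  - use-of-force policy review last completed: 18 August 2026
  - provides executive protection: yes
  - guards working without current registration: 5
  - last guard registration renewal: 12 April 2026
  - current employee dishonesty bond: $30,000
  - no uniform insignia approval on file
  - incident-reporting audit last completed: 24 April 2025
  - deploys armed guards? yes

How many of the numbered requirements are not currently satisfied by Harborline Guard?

1. firearms qualification 519 days ago vs limit 365 → not met
2. incident-reporting audit 698 days ago vs limit 540 → not met
3. condition 'provides executive protection' holds; use-of-force policy review 217 days ago vs limit 180 → not met
4. employee dishonesty bond $30,000 < $45,000 → not met
5. condition 'deploys armed guards' holds; guards working without current registration 5 > 2 → not met
6. condition 'uses patrol vehicles' holds; uniform insignia approval absent → not met
7. client-site audit 280 days ago vs limit 270 → not met
8. guard registration renewal 345 days ago vs limit 270 → not met
9. background re-screening 557 days ago vs limit 540 → not met
Not met: 9 of 9

9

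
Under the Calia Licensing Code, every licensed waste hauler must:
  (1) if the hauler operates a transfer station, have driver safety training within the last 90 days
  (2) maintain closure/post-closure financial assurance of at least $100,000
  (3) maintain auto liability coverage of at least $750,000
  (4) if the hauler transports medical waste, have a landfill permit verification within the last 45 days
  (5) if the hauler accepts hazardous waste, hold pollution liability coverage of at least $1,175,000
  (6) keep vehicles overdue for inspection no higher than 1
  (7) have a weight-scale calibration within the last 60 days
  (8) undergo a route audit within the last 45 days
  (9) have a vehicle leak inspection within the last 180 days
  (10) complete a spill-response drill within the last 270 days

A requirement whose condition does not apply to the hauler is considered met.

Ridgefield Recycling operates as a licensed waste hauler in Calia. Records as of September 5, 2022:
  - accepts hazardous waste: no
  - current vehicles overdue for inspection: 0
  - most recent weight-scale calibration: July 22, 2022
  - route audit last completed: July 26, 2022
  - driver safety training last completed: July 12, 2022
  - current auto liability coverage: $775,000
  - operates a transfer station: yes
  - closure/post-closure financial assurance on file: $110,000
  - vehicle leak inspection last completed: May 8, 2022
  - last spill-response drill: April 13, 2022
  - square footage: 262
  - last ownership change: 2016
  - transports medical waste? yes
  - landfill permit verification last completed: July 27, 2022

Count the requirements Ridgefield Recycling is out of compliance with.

1. condition 'operates a transfer station' holds; driver safety training 55 days ago vs limit 90 → met
2. closure/post-closure financial assurance $110,000 ≥ $100,000 → met
3. auto liability coverage $775,000 ≥ $750,000 → met
4. condition 'transports medical waste' holds; landfill permit verification 40 days ago vs limit 45 → met
5. condition 'accepts hazardous waste' does not hold → requirement n/a → met
6. vehicles overdue for inspection 0 ≤ 1 → met
7. weight-scale calibration 45 days ago vs limit 60 → met
8. route audit 41 days ago vs limit 45 → met
9. vehicle leak inspection 120 days ago vs limit 180 → met
10. spill-response drill 145 days ago vs limit 270 → met
Not met: 0 of 10

0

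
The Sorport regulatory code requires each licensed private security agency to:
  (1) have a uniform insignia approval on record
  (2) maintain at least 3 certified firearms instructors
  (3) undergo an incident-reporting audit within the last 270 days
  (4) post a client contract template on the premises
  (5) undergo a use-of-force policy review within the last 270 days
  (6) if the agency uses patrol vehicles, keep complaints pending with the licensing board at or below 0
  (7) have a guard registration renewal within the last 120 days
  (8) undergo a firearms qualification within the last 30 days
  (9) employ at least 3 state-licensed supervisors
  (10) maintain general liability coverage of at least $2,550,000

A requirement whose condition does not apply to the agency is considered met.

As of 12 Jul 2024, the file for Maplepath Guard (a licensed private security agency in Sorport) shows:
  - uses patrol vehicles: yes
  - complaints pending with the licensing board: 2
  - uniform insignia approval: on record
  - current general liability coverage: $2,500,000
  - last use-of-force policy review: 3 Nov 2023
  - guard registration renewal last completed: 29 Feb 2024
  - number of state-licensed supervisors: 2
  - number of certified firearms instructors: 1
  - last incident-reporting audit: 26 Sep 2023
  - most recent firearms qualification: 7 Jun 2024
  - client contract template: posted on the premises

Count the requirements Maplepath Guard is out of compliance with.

1. uniform insignia approval present → met
2. certified firearms instructors 1 < 3 → not met
3. incident-reporting audit 290 days ago vs limit 270 → not met
4. client contract template present → met
5. use-of-force policy review 252 days ago vs limit 270 → met
6. condition 'uses patrol vehicles' holds; complaints pending with the licensing board 2 > 0 → not met
7. guard registration renewal 134 days ago vs limit 120 → not met
8. firearms qualification 35 days ago vs limit 30 → not met
9. state-licensed supervisors 2 < 3 → not met
10. general liability coverage $2,500,000 < $2,550,000 → not met
Not met: 7 of 10

7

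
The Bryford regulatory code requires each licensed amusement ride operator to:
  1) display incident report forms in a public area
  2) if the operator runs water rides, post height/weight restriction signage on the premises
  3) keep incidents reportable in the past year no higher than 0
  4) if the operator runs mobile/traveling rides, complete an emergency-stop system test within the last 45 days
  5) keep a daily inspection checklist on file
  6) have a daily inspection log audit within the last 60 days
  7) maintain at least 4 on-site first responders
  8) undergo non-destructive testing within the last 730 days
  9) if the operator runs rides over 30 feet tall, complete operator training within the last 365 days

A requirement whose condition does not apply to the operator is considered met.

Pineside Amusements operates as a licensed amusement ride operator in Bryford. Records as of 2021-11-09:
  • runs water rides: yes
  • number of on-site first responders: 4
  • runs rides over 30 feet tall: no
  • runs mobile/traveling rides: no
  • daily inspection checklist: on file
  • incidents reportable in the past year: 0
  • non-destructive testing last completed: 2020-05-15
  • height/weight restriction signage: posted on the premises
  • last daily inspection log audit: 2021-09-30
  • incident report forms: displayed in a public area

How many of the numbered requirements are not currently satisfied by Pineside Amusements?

0

1. incident report forms present → met
2. condition 'runs water rides' holds; height/weight restriction signage present → met
3. incidents reportable in the past year 0 ≤ 0 → met
4. condition 'runs mobile/traveling rides' does not hold → requirement n/a → met
5. daily inspection checklist present → met
6. daily inspection log audit 40 days ago vs limit 60 → met
7. on-site first responders 4 ≥ 4 → met
8. non-destructive testing 543 days ago vs limit 730 → met
9. condition 'runs rides over 30 feet tall' does not hold → requirement n/a → met
Not met: 0 of 9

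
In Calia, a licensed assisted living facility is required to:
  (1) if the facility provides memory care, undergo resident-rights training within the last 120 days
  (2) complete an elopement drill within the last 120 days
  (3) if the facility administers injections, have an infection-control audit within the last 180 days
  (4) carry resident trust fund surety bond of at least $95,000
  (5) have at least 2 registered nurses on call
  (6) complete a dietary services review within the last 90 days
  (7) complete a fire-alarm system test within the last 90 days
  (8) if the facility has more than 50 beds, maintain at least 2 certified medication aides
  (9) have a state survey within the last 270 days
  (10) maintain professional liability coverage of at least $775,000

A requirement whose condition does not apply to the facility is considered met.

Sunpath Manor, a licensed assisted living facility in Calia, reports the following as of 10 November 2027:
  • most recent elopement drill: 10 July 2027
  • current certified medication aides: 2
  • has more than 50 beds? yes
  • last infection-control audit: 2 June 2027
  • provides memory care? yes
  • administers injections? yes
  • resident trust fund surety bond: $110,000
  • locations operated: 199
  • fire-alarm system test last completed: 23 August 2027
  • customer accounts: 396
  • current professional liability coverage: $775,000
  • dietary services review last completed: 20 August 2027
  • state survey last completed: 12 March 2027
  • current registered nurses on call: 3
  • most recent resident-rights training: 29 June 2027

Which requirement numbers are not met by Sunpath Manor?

1. condition 'provides memory care' holds; resident-rights training 134 days ago vs limit 120 → not met
2. elopement drill 123 days ago vs limit 120 → not met
3. condition 'administers injections' holds; infection-control audit 161 days ago vs limit 180 → met
4. resident trust fund surety bond $110,000 ≥ $95,000 → met
5. registered nurses on call 3 ≥ 2 → met
6. dietary services review 82 days ago vs limit 90 → met
7. fire-alarm system test 79 days ago vs limit 90 → met
8. condition 'has more than 50 beds' holds; certified medication aides 2 ≥ 2 → met
9. state survey 243 days ago vs limit 270 → met
10. professional liability coverage $775,000 ≥ $775,000 → met
Not met: 1, 2

1, 2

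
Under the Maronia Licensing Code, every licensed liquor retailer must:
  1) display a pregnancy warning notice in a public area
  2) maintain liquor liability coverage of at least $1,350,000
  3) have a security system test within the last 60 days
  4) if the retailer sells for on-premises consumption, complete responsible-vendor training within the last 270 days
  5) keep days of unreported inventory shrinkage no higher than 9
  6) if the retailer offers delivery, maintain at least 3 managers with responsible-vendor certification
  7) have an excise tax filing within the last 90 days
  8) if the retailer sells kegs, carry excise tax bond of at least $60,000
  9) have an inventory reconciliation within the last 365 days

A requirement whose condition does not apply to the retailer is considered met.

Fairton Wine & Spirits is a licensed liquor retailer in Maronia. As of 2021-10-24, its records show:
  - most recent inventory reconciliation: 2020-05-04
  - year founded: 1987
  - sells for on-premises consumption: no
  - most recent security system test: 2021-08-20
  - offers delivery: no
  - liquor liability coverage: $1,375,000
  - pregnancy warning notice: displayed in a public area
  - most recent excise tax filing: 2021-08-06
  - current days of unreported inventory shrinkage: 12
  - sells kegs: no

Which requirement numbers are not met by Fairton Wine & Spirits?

1. pregnancy warning notice present → met
2. liquor liability coverage $1,375,000 ≥ $1,350,000 → met
3. security system test 65 days ago vs limit 60 → not met
4. condition 'sells for on-premises consumption' does not hold → requirement n/a → met
5. days of unreported inventory shrinkage 12 > 9 → not met
6. condition 'offers delivery' does not hold → requirement n/a → met
7. excise tax filing 79 days ago vs limit 90 → met
8. condition 'sells kegs' does not hold → requirement n/a → met
9. inventory reconciliation 538 days ago vs limit 365 → not met
Not met: 3, 5, 9

3, 5, 9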